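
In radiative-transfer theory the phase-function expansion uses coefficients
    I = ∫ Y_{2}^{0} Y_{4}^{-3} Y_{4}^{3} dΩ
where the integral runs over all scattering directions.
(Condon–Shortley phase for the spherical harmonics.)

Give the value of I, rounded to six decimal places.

0.057344

m-sum 0 ✓  L=10 even ✓  2≤4≤6 ✓
Π(2lᵢ+1) = 5×9×9 = 405
triangle coeff Δ(2,4,4) = 1/13860
Σ_t [0,2]: t=0:+1/192 t=1:−1/36 t=2:+1/192 = -5/288
(3j)²=20/693 [(2 4 4; 0 0 0)], sign=-1
Σ_t [0,1]: t=0:+1/480 t=1:−1/720 = 1/1440
(3j)²=7/1980 [(2 4 4; 0 -3 3)], sign=-1
⇒ 4πI² = 5/121
I = (+1)√(5/121/(4π)) = 0.05734392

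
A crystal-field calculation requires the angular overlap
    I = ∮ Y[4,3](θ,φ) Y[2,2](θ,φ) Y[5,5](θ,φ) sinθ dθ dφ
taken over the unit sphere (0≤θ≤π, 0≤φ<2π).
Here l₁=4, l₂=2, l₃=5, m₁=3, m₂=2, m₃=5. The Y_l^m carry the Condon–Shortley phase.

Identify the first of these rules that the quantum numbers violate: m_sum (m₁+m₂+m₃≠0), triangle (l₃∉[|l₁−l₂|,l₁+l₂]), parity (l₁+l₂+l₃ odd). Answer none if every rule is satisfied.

Σmᵢ = 10  ✗
l₃∈[|l₁−l₂|,l₁+l₂]=[2,6], have l₃=5
Σlᵢ = 11 ⇒ odd

m_sum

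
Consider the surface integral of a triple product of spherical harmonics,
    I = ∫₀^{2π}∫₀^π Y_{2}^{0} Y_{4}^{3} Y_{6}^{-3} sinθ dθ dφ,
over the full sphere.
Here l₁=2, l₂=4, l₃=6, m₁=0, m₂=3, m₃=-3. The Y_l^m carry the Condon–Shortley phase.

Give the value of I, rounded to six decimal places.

-0.165283

m-sum 0 ✓  L=12 even ✓  2≤6≤6 ✓
Π(2lᵢ+1) = 5×9×13 = 585
triangle coeff Δ(2,4,6) = 1/6435
Σ_t [0,0]: t=0:+1/2304 = 1/2304
(3j)²=5/143 [(2 4 6; 0 0 0)], sign=+1
Σ_t [0,0]: t=0:+1/20160 = 1/20160
(3j)²=12/715 [(2 4 6; 0 3 -3)], sign=-1
⇒ 4πI² = 540/1573
I = (-1)√(540/1573/(4π)) = -0.16528277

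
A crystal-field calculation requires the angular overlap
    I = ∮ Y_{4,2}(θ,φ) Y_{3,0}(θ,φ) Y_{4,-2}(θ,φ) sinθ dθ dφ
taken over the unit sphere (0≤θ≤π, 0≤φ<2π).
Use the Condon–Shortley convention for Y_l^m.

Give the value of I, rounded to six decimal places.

L=11 odd ⇒ parity kills the (l;000) factor ⇒ I = 0

0.000000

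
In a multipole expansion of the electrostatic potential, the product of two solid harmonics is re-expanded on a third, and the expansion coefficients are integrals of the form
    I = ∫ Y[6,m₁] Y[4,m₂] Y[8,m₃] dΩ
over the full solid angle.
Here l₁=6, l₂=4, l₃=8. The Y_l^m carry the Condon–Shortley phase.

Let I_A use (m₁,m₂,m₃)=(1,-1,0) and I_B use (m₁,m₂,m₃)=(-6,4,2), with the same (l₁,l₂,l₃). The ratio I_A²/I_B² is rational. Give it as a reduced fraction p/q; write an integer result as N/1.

45/11

l's match ⇒ only the (l;m) 3-j factors differ between A and B.
A: triangle coeff Δ(6,4,8) = 1/23279256; Σ_t [0,2]: t=0:+1/1036800 t=1:−1/829440 t=2:+1/7257600 = -1/9676800; (3j)²=15/46189 [(6 4 8; 1 -1 0)], sign=-1
B: triangle coeff Δ(6,4,8) = 1/23279256; Σ_t [2,2]: t=2:+1/5225472000 = 1/5225472000; (3j)²=1/12597 [(6 4 8; -6 4 2)], sign=+1
I_A²/I_B² = (15/46189)/(1/12597) = 45/11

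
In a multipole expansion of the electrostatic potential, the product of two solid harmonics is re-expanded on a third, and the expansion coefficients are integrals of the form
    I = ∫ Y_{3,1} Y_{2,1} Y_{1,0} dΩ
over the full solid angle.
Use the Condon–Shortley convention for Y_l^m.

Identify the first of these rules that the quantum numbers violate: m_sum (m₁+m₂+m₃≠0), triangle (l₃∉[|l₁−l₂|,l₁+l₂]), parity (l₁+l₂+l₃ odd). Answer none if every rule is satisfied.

Σmᵢ = 2  ✗
l₃∈[|l₁−l₂|,l₁+l₂]=[1,5], have l₃=1
Σlᵢ = 6 ⇒ even

m_sum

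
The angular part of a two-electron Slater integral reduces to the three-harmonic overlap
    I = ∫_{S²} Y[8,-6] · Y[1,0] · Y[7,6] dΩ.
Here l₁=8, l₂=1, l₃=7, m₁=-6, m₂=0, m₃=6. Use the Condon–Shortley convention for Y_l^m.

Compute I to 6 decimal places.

Rules hold: Σm=0, L=16 even, 7≤7≤9.
N = 17·3·15 = 765
Δ = 2!·14!·0!/17! = 1/2040
Racah Σ t=1..1: t=1:−1/25401600 = -1/25401600
⇒ 3j(8 1 7; 0 0 0)² = 8/255, sgn +1
Racah Σ t=1..1: t=1:−1/6227020800 = -1/6227020800
⇒ 3j(8 1 7; -6 0 6)² = 7/510, sgn +1
4πI² = N·(3j₀)²·(3jₘ)² = 28/85
I = +1·√(0.329412/4π) = 0.16190663

0.161907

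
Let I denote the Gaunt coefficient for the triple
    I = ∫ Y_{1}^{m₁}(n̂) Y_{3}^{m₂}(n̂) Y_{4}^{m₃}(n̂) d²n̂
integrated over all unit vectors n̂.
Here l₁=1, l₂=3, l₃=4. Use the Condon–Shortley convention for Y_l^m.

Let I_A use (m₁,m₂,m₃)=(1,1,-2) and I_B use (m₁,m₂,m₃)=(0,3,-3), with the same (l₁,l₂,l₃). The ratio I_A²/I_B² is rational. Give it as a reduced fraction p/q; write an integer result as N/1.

15/7

l's match ⇒ only the (l;m) 3-j factors differ between A and B.
A: triangle coeff Δ(1,3,4) = 1/252; Σ_t [0,0]: t=0:+1/96 = 1/96; (3j)²=5/84 [(1 3 4; 1 1 -2)], sign=+1
B: triangle coeff Δ(1,3,4) = 1/252; Σ_t [0,0]: t=0:+1/720 = 1/720; (3j)²=1/36 [(1 3 4; 0 3 -3)], sign=-1
I_A²/I_B² = (5/84)/(1/36) = 15/7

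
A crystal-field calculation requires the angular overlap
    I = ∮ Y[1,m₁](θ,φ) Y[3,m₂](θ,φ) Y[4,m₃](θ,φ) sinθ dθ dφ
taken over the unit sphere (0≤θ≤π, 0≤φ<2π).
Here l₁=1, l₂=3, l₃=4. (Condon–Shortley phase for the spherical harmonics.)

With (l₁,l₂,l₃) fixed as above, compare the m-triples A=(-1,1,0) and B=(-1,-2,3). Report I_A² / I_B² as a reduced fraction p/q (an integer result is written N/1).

Same 1,3,4: normalisation and zero-m 3j drop out of the ratio.
A: Δ: 0! 2! 6! / 9! → 1/252; sum: t=0:+1/96 = 1/96; 3j²(1 3 4; -1 1 0) = Δ·Π!·Σ² = 1/42  (sign +1)
B: Δ: 0! 2! 6! / 9! → 1/252; sum: t=0:+1/240 = 1/240; 3j²(1 3 4; -1 -2 3) = Δ·Π!·Σ² = 1/12  (sign -1)
I_A²/I_B² = (1/42)/(1/12) = 2/7

2/7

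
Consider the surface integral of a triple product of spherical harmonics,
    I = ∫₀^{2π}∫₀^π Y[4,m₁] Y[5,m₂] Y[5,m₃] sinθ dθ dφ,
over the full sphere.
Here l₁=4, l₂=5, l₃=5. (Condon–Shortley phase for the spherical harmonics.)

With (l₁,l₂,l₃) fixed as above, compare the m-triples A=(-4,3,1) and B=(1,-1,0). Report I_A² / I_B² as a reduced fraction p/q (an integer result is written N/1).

10/1

Same 4,5,5: normalisation and zero-m 3j drop out of the ratio.
A: Δ: 4! 4! 6! / 15! → 1/3153150; sum: t=4:+1/27648 = 1/27648; 3j²(4 5 5; -4 3 1) = Δ·Π!·Σ² = 10/429  (sign +1)
B: Δ: 4! 4! 6! / 15! → 1/3153150; sum: t=0:+1/6912 t=1:−1/864 t=2:+1/1152 t=3:−1/17280 = -7/34560; 3j²(4 5 5; 1 -1 0) = Δ·Π!·Σ² = 1/429  (sign +1)
I_A²/I_B² = (10/429)/(1/429) = 10/1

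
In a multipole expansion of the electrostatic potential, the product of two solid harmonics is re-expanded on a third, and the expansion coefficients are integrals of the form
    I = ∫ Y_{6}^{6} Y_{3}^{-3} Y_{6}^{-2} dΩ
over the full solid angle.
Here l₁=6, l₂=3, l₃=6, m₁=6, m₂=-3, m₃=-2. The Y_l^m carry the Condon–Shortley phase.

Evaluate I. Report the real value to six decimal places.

0.000000

6 − 3 − 2 = 1 ≠ 0: azimuthal integral kills it; I = 0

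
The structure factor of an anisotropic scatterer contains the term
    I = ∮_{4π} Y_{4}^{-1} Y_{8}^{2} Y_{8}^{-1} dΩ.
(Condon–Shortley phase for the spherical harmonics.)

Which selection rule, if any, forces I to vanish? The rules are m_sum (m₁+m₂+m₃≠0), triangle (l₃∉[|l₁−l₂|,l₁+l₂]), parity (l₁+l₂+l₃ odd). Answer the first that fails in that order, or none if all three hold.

none

m₁+m₂+m₃ = -1 + 2 − 1 = 0  ✓
triangle: |4−8|=4 ≤ l₃=8 ≤ 4+8=12  ✓
parity: l₁+l₂+l₃ = 20 is even  ✓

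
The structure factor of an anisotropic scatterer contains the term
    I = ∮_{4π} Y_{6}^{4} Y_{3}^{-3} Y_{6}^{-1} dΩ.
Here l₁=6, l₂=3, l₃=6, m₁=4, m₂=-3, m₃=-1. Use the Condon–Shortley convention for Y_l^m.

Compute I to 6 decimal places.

0.000000

l₁+l₂+l₃=15 is odd: 3j(l;000)=0 ⇒ I=0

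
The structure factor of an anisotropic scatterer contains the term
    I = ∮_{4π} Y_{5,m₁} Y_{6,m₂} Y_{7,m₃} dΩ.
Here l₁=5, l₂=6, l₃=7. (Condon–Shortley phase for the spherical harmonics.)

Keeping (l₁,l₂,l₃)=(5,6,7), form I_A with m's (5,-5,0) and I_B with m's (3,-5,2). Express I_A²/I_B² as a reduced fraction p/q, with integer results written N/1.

35/192

Same 5,6,7: normalisation and zero-m 3j drop out of the ratio.
A: Δ: 4! 6! 8! / 19! → 1/174594420; sum: t=0:+1/87091200 = 1/87091200; 3j²(5 6 7; 5 -5 0) = Δ·Π!·Σ² = 35/12597  (sign -1)
B: Δ: 4! 6! 8! / 19! → 1/174594420; sum: t=0:+1/5806080 t=1:−1/29030400 = 1/7257600; 3j²(5 6 7; 3 -5 2) = Δ·Π!·Σ² = 64/4199  (sign -1)
I_A²/I_B² = (35/12597)/(64/4199) = 35/192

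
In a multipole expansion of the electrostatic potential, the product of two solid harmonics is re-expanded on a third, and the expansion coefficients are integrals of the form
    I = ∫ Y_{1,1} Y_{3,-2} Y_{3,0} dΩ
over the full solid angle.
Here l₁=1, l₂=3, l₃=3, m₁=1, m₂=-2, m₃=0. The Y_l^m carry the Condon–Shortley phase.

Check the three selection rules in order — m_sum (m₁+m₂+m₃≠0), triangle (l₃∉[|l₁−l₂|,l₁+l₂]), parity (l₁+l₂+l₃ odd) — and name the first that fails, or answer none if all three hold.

m₁+m₂+m₃ = 1 − 2 + 0 = -1  ✗
triangle: |1−3|=2 ≤ l₃=3 ≤ 1+3=4
parity: l₁+l₂+l₃ = 7 is odd

m_sum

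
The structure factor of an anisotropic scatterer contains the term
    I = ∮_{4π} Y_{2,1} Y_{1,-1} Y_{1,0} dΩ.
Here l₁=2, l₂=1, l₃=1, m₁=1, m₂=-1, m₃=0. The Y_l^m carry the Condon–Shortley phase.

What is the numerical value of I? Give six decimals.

Checks pass: Σm=0; 4 even; l₃=1∈[1,3].
(2·2+1)(2·1+1)(2·1+1) = 45
Δ: 2! 2! 0! / 5! → 1/30
sum: t=1:−1/1 = -1/1
3j²(2 1 1; 0 0 0) = Δ·Π!·Σ² = 2/15  (sign +1)
sum: t=0:+1/2 = 1/2
3j²(2 1 1; 1 -1 0) = Δ·Π!·Σ² = 1/10  (sign -1)
combine: 4πI² = 45·2/15·1/10 = 3/5
take √, sign -1: I = -0.21850969

-0.218510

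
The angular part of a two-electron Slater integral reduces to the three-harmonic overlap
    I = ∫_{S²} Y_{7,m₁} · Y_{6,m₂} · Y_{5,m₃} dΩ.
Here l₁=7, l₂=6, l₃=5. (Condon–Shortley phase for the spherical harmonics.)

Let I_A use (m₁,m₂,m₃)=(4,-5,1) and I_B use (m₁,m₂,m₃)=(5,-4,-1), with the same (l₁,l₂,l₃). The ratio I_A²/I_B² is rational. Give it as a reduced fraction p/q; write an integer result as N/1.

550/1369

Same 7,6,5: normalisation and zero-m 3j drop out of the ratio.
A: Δ: 8! 6! 4! / 19! → 1/174594420; sum: t=0:+1/8709120 t=1:−1/5806080 = -1/17418240; 3j²(7 6 5; 4 -5 1) = Δ·Π!·Σ² = 275/88179  (sign -1)
B: Δ: 8! 6! 4! / 19! → 1/174594420; sum: t=0:+1/7741440 t=1:−1/3628800 t=2:+1/24883200 = -37/348364800; 3j²(7 6 5; 5 -4 -1) = Δ·Π!·Σ² = 1369/176358  (sign -1)
I_A²/I_B² = (275/88179)/(1369/176358) = 550/1369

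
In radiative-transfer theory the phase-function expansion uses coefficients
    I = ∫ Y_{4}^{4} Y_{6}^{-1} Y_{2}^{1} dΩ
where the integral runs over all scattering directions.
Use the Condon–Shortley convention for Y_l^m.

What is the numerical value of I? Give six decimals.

m-sum = 4 − 1 + 1 = 4 ≠ 0 ⇒ I = 0

0.000000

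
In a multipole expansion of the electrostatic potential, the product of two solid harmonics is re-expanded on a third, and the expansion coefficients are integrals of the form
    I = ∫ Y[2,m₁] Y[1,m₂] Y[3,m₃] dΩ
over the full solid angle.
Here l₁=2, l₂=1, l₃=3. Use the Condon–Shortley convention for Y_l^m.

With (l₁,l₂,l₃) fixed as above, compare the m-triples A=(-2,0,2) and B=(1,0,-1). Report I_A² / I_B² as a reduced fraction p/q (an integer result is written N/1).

Same 2,1,3: normalisation and zero-m 3j drop out of the ratio.
A: Δ: 0! 4! 2! / 7! → 1/105; sum: t=0:+1/24 = 1/24; 3j²(2 1 3; -2 0 2) = Δ·Π!·Σ² = 1/21  (sign -1)
B: Δ: 0! 4! 2! / 7! → 1/105; sum: t=0:+1/6 = 1/6; 3j²(2 1 3; 1 0 -1) = Δ·Π!·Σ² = 8/105  (sign +1)
I_A²/I_B² = (1/21)/(8/105) = 5/8

5/8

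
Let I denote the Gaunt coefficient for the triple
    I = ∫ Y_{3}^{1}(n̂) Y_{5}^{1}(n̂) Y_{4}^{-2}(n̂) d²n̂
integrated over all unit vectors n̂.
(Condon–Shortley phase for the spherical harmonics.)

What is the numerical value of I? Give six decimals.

0.106335

Rules hold: Σm=0, L=12 even, 2≤4≤8.
N = 7·11·9 = 693
Δ = 4!·2!·6!/13! = 1/180180
Racah Σ t=1..3: t=1:−1/576 t=2:+1/144 t=3:−1/576 = 1/288
⇒ 3j(3 5 4; 0 0 0)² = 20/1001, sgn +1
Racah Σ t=0..2: t=0:+1/34560 t=1:−1/720 t=2:+1/384 = 43/34560
⇒ 3j(3 5 4; 1 1 -2)² = 1849/180180, sgn +1
4πI² = N·(3j₀)²·(3jₘ)² = 1849/13013
I = +1·√(0.142089/4π) = 0.10633465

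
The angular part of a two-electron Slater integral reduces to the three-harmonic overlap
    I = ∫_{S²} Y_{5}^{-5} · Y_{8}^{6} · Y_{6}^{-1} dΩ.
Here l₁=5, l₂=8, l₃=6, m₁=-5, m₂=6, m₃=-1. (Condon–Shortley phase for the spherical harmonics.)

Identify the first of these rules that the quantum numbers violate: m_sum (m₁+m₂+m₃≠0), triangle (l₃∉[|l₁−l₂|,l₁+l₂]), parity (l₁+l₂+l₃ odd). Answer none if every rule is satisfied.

Σmᵢ = 0  ✓
l₃∈[|l₁−l₂|,l₁+l₂]=[3,13], have l₃=6  ✓
Σlᵢ = 19 ⇒ odd  ✗

parity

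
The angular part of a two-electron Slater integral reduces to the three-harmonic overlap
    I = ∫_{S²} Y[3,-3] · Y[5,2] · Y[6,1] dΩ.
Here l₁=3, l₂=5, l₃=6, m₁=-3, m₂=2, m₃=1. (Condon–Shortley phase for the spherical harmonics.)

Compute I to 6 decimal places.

0.145631

Checks pass: Σm=0; 14 even; l₃=6∈[2,8].
(2·3+1)(2·5+1)(2·6+1) = 1001
Δ: 2! 4! 8! / 15! → 1/675675
sum: t=0:+1/8640 t=1:−1/2304 t=2:+1/8640 = -7/34560
3j²(3 5 6; 0 0 0) = Δ·Π!·Σ² = 7/429  (sign -1)
sum: t=2:+1/34560 = 1/34560
3j²(3 5 6; -3 2 1) = Δ·Π!·Σ² = 7/429  (sign -1)
combine: 4πI² = 1001·7/429·7/429 = 343/1287
take √, sign +1: I = 0.14563067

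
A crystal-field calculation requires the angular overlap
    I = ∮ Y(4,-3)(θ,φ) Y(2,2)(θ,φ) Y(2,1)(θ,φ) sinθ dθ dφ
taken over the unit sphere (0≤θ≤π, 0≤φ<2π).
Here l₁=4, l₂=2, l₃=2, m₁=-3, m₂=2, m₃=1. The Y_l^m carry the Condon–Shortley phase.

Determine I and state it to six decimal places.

-0.238414

Rules hold: Σm=0, L=8 even, 2≤2≤6.
N = 9·5·5 = 225
Δ = 4!·4!·0!/9! = 1/630
Racah Σ t=2..2: t=2:+1/16 = 1/16
⇒ 3j(4 2 2; 0 0 0)² = 2/35, sgn +1
Racah Σ t=4..4: t=4:+1/144 = 1/144
⇒ 3j(4 2 2; -3 2 1)² = 1/18, sgn -1
4πI² = N·(3j₀)²·(3jₘ)² = 5/7
I = -1·√(0.714286/4π) = -0.23841361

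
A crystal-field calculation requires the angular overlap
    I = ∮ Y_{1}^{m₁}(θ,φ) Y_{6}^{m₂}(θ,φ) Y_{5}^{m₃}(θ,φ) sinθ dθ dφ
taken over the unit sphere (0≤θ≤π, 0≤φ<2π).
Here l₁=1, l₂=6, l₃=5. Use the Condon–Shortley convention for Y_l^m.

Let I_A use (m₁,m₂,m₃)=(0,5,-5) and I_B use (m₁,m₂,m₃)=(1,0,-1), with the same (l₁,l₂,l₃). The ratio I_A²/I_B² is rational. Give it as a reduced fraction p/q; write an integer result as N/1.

11/15

l's match ⇒ only the (l;m) 3-j factors differ between A and B.
A: triangle coeff Δ(1,6,5) = 1/858; Σ_t [1,1]: t=1:−1/3628800 = -1/3628800; (3j)²=1/78 [(1 6 5; 0 5 -5)], sign=-1
B: triangle coeff Δ(1,6,5) = 1/858; Σ_t [0,0]: t=0:+1/34560 = 1/34560; (3j)²=5/286 [(1 6 5; 1 0 -1)], sign=+1
I_A²/I_B² = (1/78)/(5/286) = 11/15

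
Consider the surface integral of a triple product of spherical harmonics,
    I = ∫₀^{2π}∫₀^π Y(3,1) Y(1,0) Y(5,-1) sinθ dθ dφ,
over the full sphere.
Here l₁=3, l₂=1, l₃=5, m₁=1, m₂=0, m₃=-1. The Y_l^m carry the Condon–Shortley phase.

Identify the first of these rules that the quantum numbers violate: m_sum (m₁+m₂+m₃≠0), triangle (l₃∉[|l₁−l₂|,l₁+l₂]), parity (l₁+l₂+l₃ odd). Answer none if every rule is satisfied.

azimuthal sum: 1 + 0 − 1 = 0  ✓
2 ≤ 5 ≤ 4 (triangle on l)  ✗
L = 3 + 1 + 5 = 9 (odd)

triangle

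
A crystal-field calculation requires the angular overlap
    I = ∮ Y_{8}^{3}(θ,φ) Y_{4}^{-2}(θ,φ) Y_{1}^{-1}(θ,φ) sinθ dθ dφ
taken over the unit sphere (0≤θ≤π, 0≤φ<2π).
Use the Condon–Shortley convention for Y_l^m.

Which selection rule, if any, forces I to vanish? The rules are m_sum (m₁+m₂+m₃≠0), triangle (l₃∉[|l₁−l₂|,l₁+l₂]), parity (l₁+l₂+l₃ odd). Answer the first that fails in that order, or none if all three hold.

azimuthal sum: 3 − 2 − 1 = 0  ✓
4 ≤ 1 ≤ 12 (triangle on l)  ✗
L = 8 + 4 + 1 = 13 (odd)

triangle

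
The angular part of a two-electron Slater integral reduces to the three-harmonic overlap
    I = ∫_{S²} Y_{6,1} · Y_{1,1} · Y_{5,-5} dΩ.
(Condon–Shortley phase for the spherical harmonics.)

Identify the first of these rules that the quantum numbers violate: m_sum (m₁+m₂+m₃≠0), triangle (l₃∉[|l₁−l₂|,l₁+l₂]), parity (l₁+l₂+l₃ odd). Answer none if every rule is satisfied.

m_sum

Σmᵢ = -3  ✗
l₃∈[|l₁−l₂|,l₁+l₂]=[5,7], have l₃=5
Σlᵢ = 12 ⇒ even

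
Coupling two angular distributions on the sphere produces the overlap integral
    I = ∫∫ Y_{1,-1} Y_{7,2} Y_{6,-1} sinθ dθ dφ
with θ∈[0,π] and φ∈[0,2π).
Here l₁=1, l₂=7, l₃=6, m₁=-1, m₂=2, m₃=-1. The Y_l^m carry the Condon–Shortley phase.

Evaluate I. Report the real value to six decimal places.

Checks pass: Σm=0; 14 even; l₃=6∈[6,8].
(2·1+1)(2·7+1)(2·6+1) = 585
Δ: 2! 0! 12! / 15! → 1/1365
sum: t=1:−1/518400 = -1/518400
3j²(1 7 6; 0 0 0) = Δ·Π!·Σ² = 7/195  (sign -1)
sum: t=2:+1/1209600 = 1/1209600
3j²(1 7 6; -1 2 -1) = Δ·Π!·Σ² = 12/455  (sign -1)
combine: 4πI² = 585·7/195·12/455 = 36/65
take √, sign +1: I = 0.20993732

0.209937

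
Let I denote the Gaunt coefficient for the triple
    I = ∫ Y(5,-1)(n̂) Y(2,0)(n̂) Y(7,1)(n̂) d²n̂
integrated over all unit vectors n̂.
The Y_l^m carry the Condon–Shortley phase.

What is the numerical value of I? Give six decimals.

-0.232242

m-sum 0 ✓  L=14 even ✓  3≤7≤7 ✓
Π(2lᵢ+1) = 11×5×15 = 825
triangle coeff Δ(5,2,7) = 1/15015
Σ_t [0,0]: t=0:+1/57600 = 1/57600
(3j)²=21/715 [(5 2 7; 0 0 0)], sign=-1
Σ_t [0,0]: t=0:+1/69120 = 1/69120
(3j)²=4/143 [(5 2 7; -1 0 1)], sign=+1
⇒ 4πI² = 1260/1859
I = (-1)√(1260/1859/(4π)) = -0.23224194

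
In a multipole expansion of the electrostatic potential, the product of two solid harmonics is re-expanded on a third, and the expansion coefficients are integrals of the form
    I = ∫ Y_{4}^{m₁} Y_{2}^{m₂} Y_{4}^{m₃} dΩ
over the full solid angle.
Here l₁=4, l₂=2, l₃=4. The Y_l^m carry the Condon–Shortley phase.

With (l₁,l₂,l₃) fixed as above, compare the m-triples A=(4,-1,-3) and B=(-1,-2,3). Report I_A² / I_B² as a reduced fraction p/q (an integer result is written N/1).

14/9

l's match ⇒ only the (l;m) 3-j factors differ between A and B.
A: triangle coeff Δ(4,2,4) = 1/13860; Σ_t [0,0]: t=0:+1/1440 = 1/1440; (3j)²=7/165 [(4 2 4; 4 -1 -3)], sign=-1
B: triangle coeff Δ(4,2,4) = 1/13860; Σ_t [0,0]: t=0:+1/480 = 1/480; (3j)²=3/110 [(4 2 4; -1 -2 3)], sign=-1
I_A²/I_B² = (7/165)/(3/110) = 14/9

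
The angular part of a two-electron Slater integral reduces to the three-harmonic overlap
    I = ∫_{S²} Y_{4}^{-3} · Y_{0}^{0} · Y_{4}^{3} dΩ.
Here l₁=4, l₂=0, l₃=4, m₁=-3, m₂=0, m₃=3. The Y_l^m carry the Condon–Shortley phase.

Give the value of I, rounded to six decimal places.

m-sum 0 ✓  L=8 even ✓  4≤4≤4 ✓
Π(2lᵢ+1) = 9×1×9 = 81
triangle coeff Δ(4,0,4) = 1/9
Σ_t [0,0]: t=0:+1/576 = 1/576
(3j)²=1/9 [(4 0 4; 0 0 0)], sign=+1
Σ_t [0,0]: t=0:+1/5040 = 1/5040
(3j)²=1/9 [(4 0 4; -3 0 3)], sign=-1
⇒ 4πI² = 1/1
I = (-1)√(1/1/(4π)) = -0.28209479

-0.282095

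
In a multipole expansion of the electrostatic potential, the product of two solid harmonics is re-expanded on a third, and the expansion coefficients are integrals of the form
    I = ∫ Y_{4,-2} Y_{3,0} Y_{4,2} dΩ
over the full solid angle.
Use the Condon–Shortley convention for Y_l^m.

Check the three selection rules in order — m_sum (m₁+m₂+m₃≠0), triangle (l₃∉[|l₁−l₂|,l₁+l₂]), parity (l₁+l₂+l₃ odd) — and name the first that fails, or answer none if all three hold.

Σmᵢ = 0  ✓
l₃∈[|l₁−l₂|,l₁+l₂]=[1,7], have l₃=4  ✓
Σlᵢ = 11 ⇒ odd  ✗

parity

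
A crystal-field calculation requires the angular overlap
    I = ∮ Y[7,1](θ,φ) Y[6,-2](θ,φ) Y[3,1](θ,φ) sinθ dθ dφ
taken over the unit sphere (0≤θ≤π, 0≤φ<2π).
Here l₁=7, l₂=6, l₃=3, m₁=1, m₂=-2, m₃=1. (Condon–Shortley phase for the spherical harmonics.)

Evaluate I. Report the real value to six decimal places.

0.062364

m-sum 0 ✓  L=16 even ✓  1≤3≤13 ✓
Π(2lᵢ+1) = 15×13×7 = 1365
triangle coeff Δ(7,6,3) = 1/2042040
Σ_t [4,6]: t=4:+1/207360 t=5:−1/57600 t=6:+1/207360 = -1/129600
(3j)²=168/12155 [(7 6 3; 0 0 0)], sign=+1
Σ_t [2,4]: t=2:+1/3870720 t=3:−1/181440 t=4:+1/138240 = 23/11612160
(3j)²=529/204204 [(7 6 3; 1 -2 1)], sign=+1
⇒ 4πI² = 22218/454597
I = (+1)√(22218/454597/(4π)) = 0.06236404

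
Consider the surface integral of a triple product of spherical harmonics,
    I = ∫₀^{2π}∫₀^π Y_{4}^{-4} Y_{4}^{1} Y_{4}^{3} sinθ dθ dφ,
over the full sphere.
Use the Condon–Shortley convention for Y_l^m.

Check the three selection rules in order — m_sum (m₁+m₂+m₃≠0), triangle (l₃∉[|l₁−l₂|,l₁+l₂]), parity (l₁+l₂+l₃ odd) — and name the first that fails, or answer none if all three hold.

none

m₁+m₂+m₃ = -4 + 1 + 3 = 0  ✓
triangle: |4−4|=0 ≤ l₃=4 ≤ 4+4=8  ✓
parity: l₁+l₂+l₃ = 12 is even  ✓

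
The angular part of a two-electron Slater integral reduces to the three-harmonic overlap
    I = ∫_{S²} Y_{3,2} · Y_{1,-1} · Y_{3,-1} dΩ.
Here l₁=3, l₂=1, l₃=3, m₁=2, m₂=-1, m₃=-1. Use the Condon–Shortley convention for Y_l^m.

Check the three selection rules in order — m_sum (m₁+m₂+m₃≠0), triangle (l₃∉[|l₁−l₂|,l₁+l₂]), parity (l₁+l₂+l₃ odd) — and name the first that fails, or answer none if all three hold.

azimuthal sum: 2 − 1 − 1 = 0  ✓
2 ≤ 3 ≤ 4 (triangle on l)  ✓
L = 3 + 1 + 3 = 7 (odd)  ✗

parity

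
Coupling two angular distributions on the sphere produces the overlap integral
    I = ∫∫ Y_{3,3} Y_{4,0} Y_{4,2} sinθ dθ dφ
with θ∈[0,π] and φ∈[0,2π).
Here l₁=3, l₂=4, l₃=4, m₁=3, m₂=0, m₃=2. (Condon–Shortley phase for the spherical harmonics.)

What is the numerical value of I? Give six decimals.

0.000000

3 + 0 + 2 = 5 ≠ 0: azimuthal integral kills it; I = 0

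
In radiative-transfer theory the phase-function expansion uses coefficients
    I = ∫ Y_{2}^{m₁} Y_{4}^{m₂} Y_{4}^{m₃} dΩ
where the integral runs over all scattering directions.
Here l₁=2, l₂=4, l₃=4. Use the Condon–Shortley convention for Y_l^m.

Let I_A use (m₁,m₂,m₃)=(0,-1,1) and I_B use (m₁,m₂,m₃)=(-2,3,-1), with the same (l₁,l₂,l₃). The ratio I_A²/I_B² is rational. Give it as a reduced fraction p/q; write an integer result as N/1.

289/378

Same 2,4,4: normalisation and zero-m 3j drop out of the ratio.
A: Δ: 2! 2! 6! / 11! → 1/13860; sum: t=0:+1/144 t=1:−1/48 t=2:+1/480 = -17/1440; 3j²(2 4 4; 0 -1 1) = Δ·Π!·Σ² = 289/13860  (sign +1)
B: Δ: 2! 2! 6! / 11! → 1/13860; sum: t=2:+1/480 = 1/480; 3j²(2 4 4; -2 3 -1) = Δ·Π!·Σ² = 3/110  (sign -1)
I_A²/I_B² = (289/13860)/(3/110) = 289/378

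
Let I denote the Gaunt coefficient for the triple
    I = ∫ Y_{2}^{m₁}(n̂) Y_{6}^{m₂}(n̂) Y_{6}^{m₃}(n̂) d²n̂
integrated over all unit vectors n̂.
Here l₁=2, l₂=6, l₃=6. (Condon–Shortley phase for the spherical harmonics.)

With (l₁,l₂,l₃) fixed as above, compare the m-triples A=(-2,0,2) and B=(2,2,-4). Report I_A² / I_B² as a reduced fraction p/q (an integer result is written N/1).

14/9

Shared (l₁,l₂,l₃)=(2,6,6): N and (l;000)² cancel in I_A²/I_B².
A: Δ = 2!·2!·10!/15! = 1/90090; Racah Σ t=2..2: t=2:+1/69120 = 1/69120; ⇒ 3j(2 6 6; -2 0 2)² = 4/143, sgn +1
B: Δ = 2!·2!·10!/15! = 1/90090; Racah Σ t=0..0: t=0:+1/322560 = 1/322560; ⇒ 3j(2 6 6; 2 2 -4)² = 18/1001, sgn +1
I_A²/I_B² = (4/143)/(18/1001) = 14/9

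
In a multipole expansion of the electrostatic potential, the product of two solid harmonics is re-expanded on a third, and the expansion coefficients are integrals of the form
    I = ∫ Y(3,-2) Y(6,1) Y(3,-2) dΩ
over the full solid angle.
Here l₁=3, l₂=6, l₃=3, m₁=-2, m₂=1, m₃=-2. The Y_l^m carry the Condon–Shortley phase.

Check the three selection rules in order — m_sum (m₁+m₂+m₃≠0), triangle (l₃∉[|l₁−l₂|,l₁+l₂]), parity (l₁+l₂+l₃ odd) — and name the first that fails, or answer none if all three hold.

azimuthal sum: -2 + 1 − 2 = -3  ✗
3 ≤ 3 ≤ 9 (triangle on l)
L = 3 + 6 + 3 = 12 (even)

m_sum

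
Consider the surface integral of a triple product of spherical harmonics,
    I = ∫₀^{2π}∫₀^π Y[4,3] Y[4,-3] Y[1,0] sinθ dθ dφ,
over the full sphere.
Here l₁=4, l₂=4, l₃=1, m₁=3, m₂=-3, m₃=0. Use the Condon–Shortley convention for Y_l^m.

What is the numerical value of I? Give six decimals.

0.000000

Σlᵢ=9 odd — θ-integrand is odd under cosθ→−cosθ; I=0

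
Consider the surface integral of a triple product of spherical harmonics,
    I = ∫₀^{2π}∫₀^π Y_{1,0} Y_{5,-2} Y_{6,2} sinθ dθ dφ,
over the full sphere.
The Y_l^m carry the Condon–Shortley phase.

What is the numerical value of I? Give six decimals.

0.231133

Checks pass: Σm=0; 12 even; l₃=6∈[4,6].
(2·1+1)(2·5+1)(2·6+1) = 429
Δ: 0! 2! 10! / 13! → 1/858
sum: t=0:+1/14400 = 1/14400
3j²(1 5 6; 0 0 0) = Δ·Π!·Σ² = 6/143  (sign +1)
sum: t=0:+1/30240 = 1/30240
3j²(1 5 6; 0 -2 2) = Δ·Π!·Σ² = 16/429  (sign +1)
combine: 4πI² = 429·6/143·16/429 = 96/143
take √, sign +1: I = 0.23113338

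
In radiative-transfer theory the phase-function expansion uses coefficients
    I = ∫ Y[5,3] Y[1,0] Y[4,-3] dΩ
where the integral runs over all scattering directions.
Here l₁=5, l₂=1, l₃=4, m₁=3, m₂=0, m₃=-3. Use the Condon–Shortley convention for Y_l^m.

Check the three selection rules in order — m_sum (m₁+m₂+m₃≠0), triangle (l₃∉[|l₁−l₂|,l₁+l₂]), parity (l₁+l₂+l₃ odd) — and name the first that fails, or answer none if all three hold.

m₁+m₂+m₃ = 3 + 0 − 3 = 0  ✓
triangle: |5−1|=4 ≤ l₃=4 ≤ 5+1=6  ✓
parity: l₁+l₂+l₃ = 10 is even  ✓

none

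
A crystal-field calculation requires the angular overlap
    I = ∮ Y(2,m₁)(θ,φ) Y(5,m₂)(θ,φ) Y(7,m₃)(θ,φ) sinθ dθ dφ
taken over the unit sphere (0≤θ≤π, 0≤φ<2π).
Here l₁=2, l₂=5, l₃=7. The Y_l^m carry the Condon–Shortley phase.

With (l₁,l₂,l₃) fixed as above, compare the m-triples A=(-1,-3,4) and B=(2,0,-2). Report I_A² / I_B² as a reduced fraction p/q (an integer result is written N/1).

Shared (l₁,l₂,l₃)=(2,5,7): N and (l;000)² cancel in I_A²/I_B².
A: Δ = 0!·4!·10!/15! = 1/15015; Racah Σ t=0..0: t=0:+1/483840 = 1/483840; ⇒ 3j(2 5 7; -1 -3 4)² = 3/91, sgn -1
B: Δ = 0!·4!·10!/15! = 1/15015; Racah Σ t=0..0: t=0:+1/345600 = 1/345600; ⇒ 3j(2 5 7; 2 0 -2)² = 6/715, sgn -1
I_A²/I_B² = (3/91)/(6/715) = 55/14

55/14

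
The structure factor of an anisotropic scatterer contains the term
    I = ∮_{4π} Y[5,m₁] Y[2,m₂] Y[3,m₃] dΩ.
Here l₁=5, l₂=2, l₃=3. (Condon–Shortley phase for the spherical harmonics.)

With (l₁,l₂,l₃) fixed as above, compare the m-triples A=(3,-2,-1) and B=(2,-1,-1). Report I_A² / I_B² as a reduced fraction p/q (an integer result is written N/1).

2/3

Shared (l₁,l₂,l₃)=(5,2,3): N and (l;000)² cancel in I_A²/I_B².
A: Δ = 4!·6!·0!/11! = 1/2310; Racah Σ t=0..0: t=0:+1/1152 = 1/1152; ⇒ 3j(5 2 3; 3 -2 -1)² = 1/33, sgn +1
B: Δ = 4!·6!·0!/11! = 1/2310; Racah Σ t=1..1: t=1:−1/288 = -1/288; ⇒ 3j(5 2 3; 2 -1 -1)² = 1/22, sgn -1
I_A²/I_B² = (1/33)/(1/22) = 2/3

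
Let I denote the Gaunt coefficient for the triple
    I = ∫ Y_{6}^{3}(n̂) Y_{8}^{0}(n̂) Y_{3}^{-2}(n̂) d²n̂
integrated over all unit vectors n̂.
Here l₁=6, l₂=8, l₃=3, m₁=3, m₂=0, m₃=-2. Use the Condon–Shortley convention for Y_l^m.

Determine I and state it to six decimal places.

0.000000

m-sum = 3 + 0 − 2 = 1 ≠ 0 ⇒ I = 0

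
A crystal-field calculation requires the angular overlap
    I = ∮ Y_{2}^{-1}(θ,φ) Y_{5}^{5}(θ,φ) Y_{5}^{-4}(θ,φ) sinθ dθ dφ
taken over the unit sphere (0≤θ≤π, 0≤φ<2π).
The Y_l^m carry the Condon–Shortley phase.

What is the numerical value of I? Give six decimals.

Checks pass: Σm=0; 12 even; l₃=5∈[3,7].
(2·2+1)(2·5+1)(2·5+1) = 605
Δ: 2! 2! 8! / 13! → 1/38610
sum: t=0:+1/2880 t=1:−1/576 t=2:+1/2880 = -1/960
3j²(2 5 5; 0 0 0) = Δ·Π!·Σ² = 10/429  (sign +1)
sum: t=2:+1/80640 = 1/80640
3j²(2 5 5; -1 5 -4) = Δ·Π!·Σ² = 9/286  (sign -1)
combine: 4πI² = 605·10/429·9/286 = 75/169
take √, sign -1: I = -0.18792404

-0.187924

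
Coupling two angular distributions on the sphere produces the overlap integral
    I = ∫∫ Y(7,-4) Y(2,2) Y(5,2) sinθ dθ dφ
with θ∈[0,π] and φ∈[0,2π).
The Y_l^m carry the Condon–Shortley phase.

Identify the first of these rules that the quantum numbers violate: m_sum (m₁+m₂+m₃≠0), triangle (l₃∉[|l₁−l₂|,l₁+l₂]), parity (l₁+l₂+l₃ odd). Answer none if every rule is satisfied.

azimuthal sum: -4 + 2 + 2 = 0  ✓
5 ≤ 5 ≤ 9 (triangle on l)  ✓
L = 7 + 2 + 5 = 14 (even)  ✓

none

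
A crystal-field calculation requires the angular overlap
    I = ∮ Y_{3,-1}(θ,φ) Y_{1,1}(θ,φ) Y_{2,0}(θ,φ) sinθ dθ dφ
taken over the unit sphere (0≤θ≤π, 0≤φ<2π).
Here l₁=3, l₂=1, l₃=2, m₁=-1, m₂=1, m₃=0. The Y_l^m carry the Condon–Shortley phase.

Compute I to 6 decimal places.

Checks pass: Σm=0; 6 even; l₃=2∈[2,4].
(2·3+1)(2·1+1)(2·2+1) = 105
Δ: 2! 4! 0! / 7! → 1/105
sum: t=1:−1/4 = -1/4
3j²(3 1 2; 0 0 0) = Δ·Π!·Σ² = 3/35  (sign -1)
sum: t=2:+1/8 = 1/8
3j²(3 1 2; -1 1 0) = Δ·Π!·Σ² = 2/35  (sign +1)
combine: 4πI² = 105·3/35·2/35 = 18/35
take √, sign -1: I = -0.20230066

-0.202301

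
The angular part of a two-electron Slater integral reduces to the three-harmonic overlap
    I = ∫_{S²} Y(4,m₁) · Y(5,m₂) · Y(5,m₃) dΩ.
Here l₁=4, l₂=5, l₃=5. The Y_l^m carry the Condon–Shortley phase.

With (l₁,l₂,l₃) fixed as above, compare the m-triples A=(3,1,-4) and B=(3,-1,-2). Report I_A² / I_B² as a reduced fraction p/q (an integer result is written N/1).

12/1

Same 4,5,5: normalisation and zero-m 3j drop out of the ratio.
A: Δ: 4! 4! 6! / 15! → 1/3153150; sum: t=0:+1/103680 t=1:−1/17280 = -1/20736; 3j²(4 5 5; 3 1 -4) = Δ·Π!·Σ² = 10/429  (sign +1)
B: Δ: 4! 4! 6! / 15! → 1/3153150; sum: t=0:+1/6912 t=1:−1/5184 = -1/20736; 3j²(4 5 5; 3 -1 -2) = Δ·Π!·Σ² = 5/2574  (sign +1)
I_A²/I_B² = (10/429)/(5/2574) = 12/1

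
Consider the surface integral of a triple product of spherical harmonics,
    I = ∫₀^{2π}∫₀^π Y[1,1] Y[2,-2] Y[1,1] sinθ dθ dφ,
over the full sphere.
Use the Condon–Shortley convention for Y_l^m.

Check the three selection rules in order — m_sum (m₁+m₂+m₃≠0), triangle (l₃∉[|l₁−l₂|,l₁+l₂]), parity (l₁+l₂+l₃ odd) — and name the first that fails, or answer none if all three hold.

azimuthal sum: 1 − 2 + 1 = 0  ✓
1 ≤ 1 ≤ 3 (triangle on l)  ✓
L = 1 + 2 + 1 = 4 (even)  ✓

none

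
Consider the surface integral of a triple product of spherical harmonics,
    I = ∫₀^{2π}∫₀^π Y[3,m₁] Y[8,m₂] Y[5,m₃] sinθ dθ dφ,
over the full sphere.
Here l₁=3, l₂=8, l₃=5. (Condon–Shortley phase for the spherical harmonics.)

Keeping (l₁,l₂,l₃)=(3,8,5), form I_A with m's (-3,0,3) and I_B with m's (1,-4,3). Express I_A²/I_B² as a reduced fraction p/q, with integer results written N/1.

14/1485

Same 3,8,5: normalisation and zero-m 3j drop out of the ratio.
A: Δ: 6! 0! 10! / 17! → 1/136136; sum: t=6:+1/58060800 = 1/58060800; 3j²(3 8 5; -3 0 3) = Δ·Π!·Σ² = 1/4862  (sign +1)
B: Δ: 6! 0! 10! / 17! → 1/136136; sum: t=2:+1/3870720 = 1/3870720; 3j²(3 8 5; 1 -4 3) = Δ·Π!·Σ² = 135/6188  (sign +1)
I_A²/I_B² = (1/4862)/(135/6188) = 14/1485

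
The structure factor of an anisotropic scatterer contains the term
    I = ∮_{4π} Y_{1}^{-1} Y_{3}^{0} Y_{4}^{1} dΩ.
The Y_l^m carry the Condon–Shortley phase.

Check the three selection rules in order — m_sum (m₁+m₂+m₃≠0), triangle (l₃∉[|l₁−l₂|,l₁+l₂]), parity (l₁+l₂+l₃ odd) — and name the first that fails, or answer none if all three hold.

none

azimuthal sum: -1 + 0 + 1 = 0  ✓
2 ≤ 4 ≤ 4 (triangle on l)  ✓
L = 1 + 3 + 4 = 8 (even)  ✓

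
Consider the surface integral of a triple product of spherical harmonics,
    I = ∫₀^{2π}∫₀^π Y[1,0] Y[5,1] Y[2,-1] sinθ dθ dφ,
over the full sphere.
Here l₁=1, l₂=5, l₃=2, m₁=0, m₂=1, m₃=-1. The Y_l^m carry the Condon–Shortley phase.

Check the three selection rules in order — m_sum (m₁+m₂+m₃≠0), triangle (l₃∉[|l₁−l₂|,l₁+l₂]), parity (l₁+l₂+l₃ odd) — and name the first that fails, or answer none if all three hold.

triangle

Σmᵢ = 0  ✓
l₃∈[|l₁−l₂|,l₁+l₂]=[4,6], have l₃=2  ✗
Σlᵢ = 8 ⇒ even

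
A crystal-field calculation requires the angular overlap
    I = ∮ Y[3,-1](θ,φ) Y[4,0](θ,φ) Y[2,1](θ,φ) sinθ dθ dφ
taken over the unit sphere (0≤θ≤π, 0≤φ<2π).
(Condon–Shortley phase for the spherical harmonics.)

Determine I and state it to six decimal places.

l₁+l₂+l₃=9 is odd: 3j(l;000)=0 ⇒ I=0

0.000000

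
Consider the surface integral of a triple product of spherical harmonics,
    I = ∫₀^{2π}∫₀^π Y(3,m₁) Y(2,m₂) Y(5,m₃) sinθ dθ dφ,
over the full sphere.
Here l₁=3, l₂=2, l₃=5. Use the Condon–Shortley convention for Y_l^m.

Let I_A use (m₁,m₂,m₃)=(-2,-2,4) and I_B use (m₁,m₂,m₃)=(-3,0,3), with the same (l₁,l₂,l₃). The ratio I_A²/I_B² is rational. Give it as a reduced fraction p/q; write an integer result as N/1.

l's match ⇒ only the (l;m) 3-j factors differ between A and B.
A: triangle coeff Δ(3,2,5) = 1/2310; Σ_t [0,0]: t=0:+1/2880 = 1/2880; (3j)²=3/55 [(3 2 5; -2 -2 4)], sign=-1
B: triangle coeff Δ(3,2,5) = 1/2310; Σ_t [0,0]: t=0:+1/2880 = 1/2880; (3j)²=2/165 [(3 2 5; -3 0 3)], sign=+1
I_A²/I_B² = (3/55)/(2/165) = 9/2

9/2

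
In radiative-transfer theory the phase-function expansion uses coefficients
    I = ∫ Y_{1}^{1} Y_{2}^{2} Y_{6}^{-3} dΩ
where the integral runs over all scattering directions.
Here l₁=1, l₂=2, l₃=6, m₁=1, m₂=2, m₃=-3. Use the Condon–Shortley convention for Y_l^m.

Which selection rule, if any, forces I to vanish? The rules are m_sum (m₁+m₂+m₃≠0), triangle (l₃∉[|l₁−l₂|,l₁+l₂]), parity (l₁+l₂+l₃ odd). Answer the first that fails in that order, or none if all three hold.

m₁+m₂+m₃ = 1 + 2 − 3 = 0  ✓
triangle: |1−2|=1 ≤ l₃=6 ≤ 1+2=3  ✗
parity: l₁+l₂+l₃ = 9 is odd

triangle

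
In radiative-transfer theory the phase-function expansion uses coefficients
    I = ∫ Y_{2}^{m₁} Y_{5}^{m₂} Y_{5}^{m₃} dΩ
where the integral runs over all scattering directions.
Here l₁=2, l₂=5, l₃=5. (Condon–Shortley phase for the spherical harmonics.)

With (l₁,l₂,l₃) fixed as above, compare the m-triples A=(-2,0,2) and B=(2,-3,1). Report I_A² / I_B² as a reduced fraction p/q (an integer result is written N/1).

5/4

Same 2,5,5: normalisation and zero-m 3j drop out of the ratio.
A: Δ: 2! 2! 8! / 13! → 1/38610; sum: t=2:+1/2880 = 1/2880; 3j²(2 5 5; -2 0 2) = Δ·Π!·Σ² = 14/429  (sign -1)
B: Δ: 2! 2! 8! / 13! → 1/38610; sum: t=0:+1/5760 = 1/5760; 3j²(2 5 5; 2 -3 1) = Δ·Π!·Σ² = 56/2145  (sign +1)
I_A²/I_B² = (14/429)/(56/2145) = 5/4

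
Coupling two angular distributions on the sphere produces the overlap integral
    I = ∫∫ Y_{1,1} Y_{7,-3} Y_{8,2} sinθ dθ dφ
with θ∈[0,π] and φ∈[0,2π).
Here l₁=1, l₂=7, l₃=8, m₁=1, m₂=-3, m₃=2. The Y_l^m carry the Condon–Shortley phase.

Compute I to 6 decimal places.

0.118504

Checks pass: Σm=0; 16 even; l₃=8∈[6,8].
(2·1+1)(2·7+1)(2·8+1) = 765
Δ: 0! 2! 14! / 17! → 1/2040
sum: t=0:+1/25401600 = 1/25401600
3j²(1 7 8; 0 0 0) = Δ·Π!·Σ² = 8/255  (sign +1)
sum: t=0:+1/174182400 = 1/174182400
3j²(1 7 8; 1 -3 2) = Δ·Π!·Σ² = 1/136  (sign +1)
combine: 4πI² = 765·8/255·1/136 = 3/17
take √, sign +1: I = 0.11850352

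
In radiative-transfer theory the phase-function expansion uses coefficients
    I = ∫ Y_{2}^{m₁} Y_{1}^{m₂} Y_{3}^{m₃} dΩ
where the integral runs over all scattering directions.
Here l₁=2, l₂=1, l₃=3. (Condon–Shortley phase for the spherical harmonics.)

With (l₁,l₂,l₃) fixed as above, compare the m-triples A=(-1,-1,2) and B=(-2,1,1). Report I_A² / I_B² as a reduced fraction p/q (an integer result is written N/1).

10/1

Same 2,1,3: normalisation and zero-m 3j drop out of the ratio.
A: Δ: 0! 4! 2! / 7! → 1/105; sum: t=0:+1/12 = 1/12; 3j²(2 1 3; -1 -1 2) = Δ·Π!·Σ² = 2/21  (sign -1)
B: Δ: 0! 4! 2! / 7! → 1/105; sum: t=0:+1/48 = 1/48; 3j²(2 1 3; -2 1 1) = Δ·Π!·Σ² = 1/105  (sign +1)
I_A²/I_B² = (2/21)/(1/105) = 10/1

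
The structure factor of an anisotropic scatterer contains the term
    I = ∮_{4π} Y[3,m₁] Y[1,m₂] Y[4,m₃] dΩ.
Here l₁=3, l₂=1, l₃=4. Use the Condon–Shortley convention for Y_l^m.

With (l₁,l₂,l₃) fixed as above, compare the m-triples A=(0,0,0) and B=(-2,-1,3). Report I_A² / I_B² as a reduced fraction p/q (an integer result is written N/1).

Same 3,1,4: normalisation and zero-m 3j drop out of the ratio.
A: Δ: 0! 6! 2! / 9! → 1/252; sum: t=0:+1/36 = 1/36; 3j²(3 1 4; 0 0 0) = Δ·Π!·Σ² = 4/63  (sign +1)
B: Δ: 0! 6! 2! / 9! → 1/252; sum: t=0:+1/240 = 1/240; 3j²(3 1 4; -2 -1 3) = Δ·Π!·Σ² = 1/12  (sign -1)
I_A²/I_B² = (4/63)/(1/12) = 16/21

16/21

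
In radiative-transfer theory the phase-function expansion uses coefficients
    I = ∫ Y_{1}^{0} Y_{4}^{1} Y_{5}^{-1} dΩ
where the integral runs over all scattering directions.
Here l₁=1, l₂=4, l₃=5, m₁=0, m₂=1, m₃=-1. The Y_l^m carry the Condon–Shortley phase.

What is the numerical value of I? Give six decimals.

-0.240571

m-sum 0 ✓  L=10 even ✓  3≤5≤5 ✓
Π(2lᵢ+1) = 3×9×11 = 297
triangle coeff Δ(1,4,5) = 1/495
Σ_t [0,0]: t=0:+1/576 = 1/576
(3j)²=5/99 [(1 4 5; 0 0 0)], sign=-1
Σ_t [0,0]: t=0:+1/720 = 1/720
(3j)²=8/165 [(1 4 5; 0 1 -1)], sign=+1
⇒ 4πI² = 8/11
I = (-1)√(8/11/(4π)) = -0.24057125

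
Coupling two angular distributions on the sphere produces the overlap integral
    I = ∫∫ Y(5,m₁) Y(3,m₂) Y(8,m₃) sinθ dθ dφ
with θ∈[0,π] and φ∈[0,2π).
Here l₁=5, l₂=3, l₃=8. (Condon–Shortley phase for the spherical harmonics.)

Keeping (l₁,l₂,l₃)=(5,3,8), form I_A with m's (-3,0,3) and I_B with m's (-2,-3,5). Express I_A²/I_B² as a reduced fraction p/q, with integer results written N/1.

Same 5,3,8: normalisation and zero-m 3j drop out of the ratio.
A: Δ: 0! 10! 6! / 17! → 1/136136; sum: t=0:+1/2903040 = 1/2903040; 3j²(5 3 8; -3 0 3) = Δ·Π!·Σ² = 75/6188  (sign -1)
B: Δ: 0! 10! 6! / 17! → 1/136136; sum: t=0:+1/21772800 = 1/21772800; 3j²(5 3 8; -2 -3 5) = Δ·Π!·Σ² = 3/238  (sign -1)
I_A²/I_B² = (75/6188)/(3/238) = 25/26

25/26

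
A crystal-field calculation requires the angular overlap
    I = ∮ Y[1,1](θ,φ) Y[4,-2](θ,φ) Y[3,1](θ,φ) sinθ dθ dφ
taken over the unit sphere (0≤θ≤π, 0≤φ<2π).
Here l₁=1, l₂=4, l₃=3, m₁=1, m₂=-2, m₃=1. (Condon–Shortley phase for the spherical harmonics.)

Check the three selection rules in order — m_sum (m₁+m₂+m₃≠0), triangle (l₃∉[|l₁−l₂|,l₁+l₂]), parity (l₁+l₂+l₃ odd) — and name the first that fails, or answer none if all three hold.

none

m₁+m₂+m₃ = 1 − 2 + 1 = 0  ✓
triangle: |1−4|=3 ≤ l₃=3 ≤ 1+4=5  ✓
parity: l₁+l₂+l₃ = 8 is even  ✓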